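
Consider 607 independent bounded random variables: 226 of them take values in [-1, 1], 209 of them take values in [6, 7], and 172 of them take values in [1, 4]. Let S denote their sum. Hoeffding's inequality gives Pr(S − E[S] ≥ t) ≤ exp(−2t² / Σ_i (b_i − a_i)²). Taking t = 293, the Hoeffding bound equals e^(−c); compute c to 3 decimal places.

Σ(b_i − a_i)² = 226·2² + 209·1² + 172·3² = 2661.
c = 2t² / 2661 = 2·293² / 2661 = 64.5239.

64.524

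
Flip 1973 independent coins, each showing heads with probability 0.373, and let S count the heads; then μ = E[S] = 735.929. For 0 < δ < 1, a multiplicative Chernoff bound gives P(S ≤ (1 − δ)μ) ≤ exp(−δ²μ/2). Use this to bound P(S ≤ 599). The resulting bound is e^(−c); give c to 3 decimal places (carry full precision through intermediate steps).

12.739

Write 599 = (1 − δ)μ, so δ = 1 − 599/735.929 = 0.1860628…
Then the exponent is δ²μ/2 = (μ − 599)²/(2μ) = 12.738696.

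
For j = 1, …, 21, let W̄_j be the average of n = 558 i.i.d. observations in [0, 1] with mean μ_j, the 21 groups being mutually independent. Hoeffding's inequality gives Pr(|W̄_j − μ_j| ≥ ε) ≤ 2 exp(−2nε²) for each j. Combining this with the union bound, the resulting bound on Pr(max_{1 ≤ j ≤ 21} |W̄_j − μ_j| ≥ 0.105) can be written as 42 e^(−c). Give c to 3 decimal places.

12.304

Union bound over the 21 events: Pr(max_{1 ≤ j ≤ 21} |W̄_j − μ_j| ≥ 0.105) ≤ 21·2·exp(−2nε²) = 42 exp(−2·558·0.105²).
So c = 2·558·0.105² = 12.3039.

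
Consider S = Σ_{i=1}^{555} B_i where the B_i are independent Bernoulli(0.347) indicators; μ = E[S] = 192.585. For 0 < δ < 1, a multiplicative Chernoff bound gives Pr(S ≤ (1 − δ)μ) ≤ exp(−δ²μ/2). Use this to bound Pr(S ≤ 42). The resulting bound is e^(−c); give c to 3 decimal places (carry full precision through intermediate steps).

Write 42 = (1 − δ)μ, so δ = 1 − 42/192.585 = 0.7819145…
Then the exponent is δ²μ/2 = (μ − 42)²/(2μ) = 58.872296.

58.872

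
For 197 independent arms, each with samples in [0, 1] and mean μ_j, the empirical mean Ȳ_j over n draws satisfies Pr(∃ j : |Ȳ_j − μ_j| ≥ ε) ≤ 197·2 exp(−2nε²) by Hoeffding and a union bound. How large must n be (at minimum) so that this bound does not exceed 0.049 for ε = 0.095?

499

Need 2·197·exp(−2nε²) ≤ 0.049, i.e. exp(−2nε²) ≤ 0.049/394.
So 2nε² ≥ ln(394/0.049) = 8.992286.
Hence n ≥ 8.992286/(2·0.095²) = 498.188.
The smallest integer n is 499.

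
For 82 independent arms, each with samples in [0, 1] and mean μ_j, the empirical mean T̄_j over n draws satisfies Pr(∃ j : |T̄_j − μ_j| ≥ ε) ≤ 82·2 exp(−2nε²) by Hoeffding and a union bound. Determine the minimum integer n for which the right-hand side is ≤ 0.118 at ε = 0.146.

170

Need 2·82·exp(−2nε²) ≤ 0.118, i.e. exp(−2nε²) ≤ 0.118/164.
So 2nε² ≥ ln(164/0.118) = 7.236937.
Hence n ≥ 7.236937/(2·0.146²) = 169.754.
The smallest integer n is 170.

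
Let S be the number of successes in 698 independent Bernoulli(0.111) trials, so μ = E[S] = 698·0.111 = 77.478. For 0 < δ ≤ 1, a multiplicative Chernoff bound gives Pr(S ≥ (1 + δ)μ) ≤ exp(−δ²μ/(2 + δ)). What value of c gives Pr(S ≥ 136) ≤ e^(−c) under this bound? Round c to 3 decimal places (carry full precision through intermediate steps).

Write 136 = (1 + δ)μ, so δ = 136/77.478 − 1 = 0.755337…
Then the exponent is δ²μ/(2 + δ) = (136 − μ)² / (μ·(2 + δ)) = 16.042986.

16.043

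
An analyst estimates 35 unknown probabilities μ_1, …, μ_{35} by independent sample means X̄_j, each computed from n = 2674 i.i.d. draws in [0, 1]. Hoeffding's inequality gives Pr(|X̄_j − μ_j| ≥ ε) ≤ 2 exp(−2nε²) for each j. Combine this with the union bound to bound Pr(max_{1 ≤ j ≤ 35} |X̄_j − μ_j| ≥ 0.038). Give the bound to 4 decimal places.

Per-experiment Hoeffding bound: 2·exp(−2·2674·0.038²) = 2·exp(−7.72251) = 0.00088549.
Union bound over 35 events: 35·0.00088549 = 0.03099.

0.0310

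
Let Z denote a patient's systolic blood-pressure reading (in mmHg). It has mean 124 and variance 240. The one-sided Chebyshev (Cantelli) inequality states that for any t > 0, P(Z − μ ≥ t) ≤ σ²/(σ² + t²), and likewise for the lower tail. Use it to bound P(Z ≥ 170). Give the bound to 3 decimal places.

0.102

Here σ² = 240 and t = 46, so σ² + t² = 2356.
Cantelli's bound: 240/2356 = 0.1019.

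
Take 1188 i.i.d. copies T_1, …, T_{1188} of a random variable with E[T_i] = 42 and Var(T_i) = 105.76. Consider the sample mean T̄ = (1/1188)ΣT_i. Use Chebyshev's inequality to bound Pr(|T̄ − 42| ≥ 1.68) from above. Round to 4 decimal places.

Var(T̄) = Var(T_i)/n = 105.76/1188 = 0.089024.
Chebyshev: Pr(|T̄ − 42| ≥ 1.68) ≤ Var(T̄)/(1.68)² = 105.76/(1188·1.68²) = 0.0315.

0.0315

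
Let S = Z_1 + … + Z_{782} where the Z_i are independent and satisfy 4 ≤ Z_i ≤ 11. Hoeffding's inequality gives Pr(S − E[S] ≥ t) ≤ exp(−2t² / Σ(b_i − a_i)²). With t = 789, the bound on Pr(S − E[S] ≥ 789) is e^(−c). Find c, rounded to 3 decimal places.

32.492

Σ(b_i − a_i)² = 782·(7)² = 38318.
c = 2t²/38318 = 2·789²/38318 = 32.4924.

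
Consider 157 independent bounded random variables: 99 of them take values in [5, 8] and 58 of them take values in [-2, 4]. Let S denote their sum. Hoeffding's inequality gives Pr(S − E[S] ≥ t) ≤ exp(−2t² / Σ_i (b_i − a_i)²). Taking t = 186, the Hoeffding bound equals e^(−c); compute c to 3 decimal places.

Σ(b_i − a_i)² = 99·3² + 58·6² = 2979.
c = 2t² / 2979 = 2·186² / 2979 = 23.2266.

23.227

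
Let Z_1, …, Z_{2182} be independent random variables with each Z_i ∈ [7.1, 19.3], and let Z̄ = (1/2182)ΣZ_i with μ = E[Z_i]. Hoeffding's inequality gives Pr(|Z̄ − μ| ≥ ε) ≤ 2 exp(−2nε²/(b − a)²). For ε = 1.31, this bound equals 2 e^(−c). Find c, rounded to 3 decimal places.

50.316

c = 2nε²/(b − a)² = 2·2182·1.31² / 12.2² = 50.3162.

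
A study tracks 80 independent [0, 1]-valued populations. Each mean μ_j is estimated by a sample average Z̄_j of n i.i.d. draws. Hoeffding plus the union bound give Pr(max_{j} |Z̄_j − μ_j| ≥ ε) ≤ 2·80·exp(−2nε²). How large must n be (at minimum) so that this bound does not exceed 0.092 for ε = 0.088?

482

Need 2·80·exp(−2nε²) ≤ 0.092, i.e. exp(−2nε²) ≤ 0.092/160.
So 2nε² ≥ ln(160/0.092) = 7.461141.
Hence n ≥ 7.461141/(2·0.088²) = 481.737.
The smallest integer n is 482.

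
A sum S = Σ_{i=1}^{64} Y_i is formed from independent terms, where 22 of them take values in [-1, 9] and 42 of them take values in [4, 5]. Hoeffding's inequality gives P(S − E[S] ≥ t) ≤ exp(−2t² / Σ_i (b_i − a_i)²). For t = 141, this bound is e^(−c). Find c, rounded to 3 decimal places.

17.735

Σ(b_i − a_i)² = 22·10² + 42·1² = 2242.
c = 2t² / 2242 = 2·141² / 2242 = 17.7351.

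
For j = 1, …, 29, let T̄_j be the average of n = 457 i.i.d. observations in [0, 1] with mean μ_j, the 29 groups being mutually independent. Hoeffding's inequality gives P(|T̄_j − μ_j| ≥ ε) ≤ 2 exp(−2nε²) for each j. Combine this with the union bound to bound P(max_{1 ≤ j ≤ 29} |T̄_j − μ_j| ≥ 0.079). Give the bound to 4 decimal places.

Per-experiment Hoeffding bound: 2·exp(−2·457·0.079²) = 2·exp(−5.70427) = 0.0066634.
Union bound over 29 events: 29·0.0066634 = 0.19324.

0.1932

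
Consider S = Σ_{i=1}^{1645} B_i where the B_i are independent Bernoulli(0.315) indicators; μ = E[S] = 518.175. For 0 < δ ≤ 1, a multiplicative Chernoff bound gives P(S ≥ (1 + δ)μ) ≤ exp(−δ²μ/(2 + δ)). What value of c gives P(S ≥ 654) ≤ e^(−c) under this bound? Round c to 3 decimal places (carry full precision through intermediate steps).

15.739

Write 654 = (1 + δ)μ, so δ = 654/518.175 − 1 = 0.2621219…
Then the exponent is δ²μ/(2 + δ) = (654 − μ)² / (μ·(2 + δ)) = 15.738632.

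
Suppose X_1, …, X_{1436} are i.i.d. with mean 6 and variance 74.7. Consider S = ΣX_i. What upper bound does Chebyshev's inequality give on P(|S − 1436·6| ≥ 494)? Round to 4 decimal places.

0.4396

Var(S) = n·Var(X_i) = 1436·74.7 = 107269.2.
Chebyshev: P(|S − 1436·6| ≥ 494) ≤ Var(S)/494² = 107269.2/244036 = 0.4396.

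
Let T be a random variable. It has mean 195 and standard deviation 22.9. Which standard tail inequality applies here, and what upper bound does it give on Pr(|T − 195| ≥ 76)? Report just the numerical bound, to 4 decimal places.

Mean and variance are known, so Chebyshev's inequality applies.
Chebyshev: Pr(|T − μ| ≥ t) ≤ Var(T)/t².
Var(T) = σ² = 22.9² = 524.41.
Bound = 524.41 / 5776 = 0.0908.

0.0908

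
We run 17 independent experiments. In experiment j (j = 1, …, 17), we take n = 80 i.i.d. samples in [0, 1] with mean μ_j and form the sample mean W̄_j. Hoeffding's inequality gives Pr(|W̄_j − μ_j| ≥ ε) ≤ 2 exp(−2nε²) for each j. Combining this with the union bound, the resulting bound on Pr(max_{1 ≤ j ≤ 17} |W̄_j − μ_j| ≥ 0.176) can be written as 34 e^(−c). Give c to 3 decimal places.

4.956

Union bound over the 17 events: Pr(max_{1 ≤ j ≤ 17} |W̄_j − μ_j| ≥ 0.176) ≤ 17·2·exp(−2nε²) = 34 exp(−2·80·0.176²).
So c = 2·80·0.176² = 4.9562.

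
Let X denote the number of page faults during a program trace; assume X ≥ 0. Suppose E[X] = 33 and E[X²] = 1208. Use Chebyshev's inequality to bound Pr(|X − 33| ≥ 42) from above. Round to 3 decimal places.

Var(X) = E[X²] − (E[X])² = 1208 − 1089 = 119.
Chebyshev's inequality: Pr(|X − μ| ≥ t) ≤ Var(X)/t² = 119/1764 = 0.0675.

0.067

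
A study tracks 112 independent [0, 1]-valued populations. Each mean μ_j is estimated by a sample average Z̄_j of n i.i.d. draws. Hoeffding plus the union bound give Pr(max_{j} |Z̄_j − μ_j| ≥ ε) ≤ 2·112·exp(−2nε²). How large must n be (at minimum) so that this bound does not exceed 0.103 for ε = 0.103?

363

Need 2·112·exp(−2nε²) ≤ 0.103, i.e. exp(−2nε²) ≤ 0.103/224.
So 2nε² ≥ ln(224/0.103) = 7.684672.
Hence n ≥ 7.684672/(2·0.103²) = 362.177.
The smallest integer n is 363.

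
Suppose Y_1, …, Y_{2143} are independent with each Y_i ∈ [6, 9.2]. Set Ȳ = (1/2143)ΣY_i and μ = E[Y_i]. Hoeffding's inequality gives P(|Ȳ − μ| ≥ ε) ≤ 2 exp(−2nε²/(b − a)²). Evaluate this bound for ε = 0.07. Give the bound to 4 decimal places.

Exponent: 2nε²/(b − a)² = 2·2143·0.07² / 3.2² = 2.05092.
Bound = 2·exp(−2.05092) = 0.25723.

0.2572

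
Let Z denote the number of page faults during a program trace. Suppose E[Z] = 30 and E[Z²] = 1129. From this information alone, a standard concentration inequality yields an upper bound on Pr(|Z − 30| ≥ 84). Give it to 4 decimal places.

0.0325

The first two moments determine the variance, so Chebyshev's inequality is the sharpest standard bound available.
Var(Z) = E[Z²] − (E[Z])² = 1129 − 900 = 229.
Chebyshev's inequality: Pr(|Z − μ| ≥ t) ≤ Var(Z)/t² = 229/7056 = 0.0325.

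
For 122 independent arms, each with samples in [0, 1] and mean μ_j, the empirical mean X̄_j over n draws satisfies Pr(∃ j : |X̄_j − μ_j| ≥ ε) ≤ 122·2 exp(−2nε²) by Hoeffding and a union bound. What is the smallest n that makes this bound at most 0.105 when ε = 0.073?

728

Need 2·122·exp(−2nε²) ≤ 0.105, i.e. exp(−2nε²) ≤ 0.105/244.
So 2nε² ≥ ln(244/0.105) = 7.750963.
Hence n ≥ 7.750963/(2·0.073²) = 727.244.
The smallest integer n is 728.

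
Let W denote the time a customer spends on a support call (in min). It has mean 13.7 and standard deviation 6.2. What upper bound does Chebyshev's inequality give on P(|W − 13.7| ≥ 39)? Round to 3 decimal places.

Chebyshev: P(|W − μ| ≥ t) ≤ Var(W)/t².
Var(W) = σ² = 6.2² = 38.44.
Bound = 38.44 / 1521 = 0.0253.

0.025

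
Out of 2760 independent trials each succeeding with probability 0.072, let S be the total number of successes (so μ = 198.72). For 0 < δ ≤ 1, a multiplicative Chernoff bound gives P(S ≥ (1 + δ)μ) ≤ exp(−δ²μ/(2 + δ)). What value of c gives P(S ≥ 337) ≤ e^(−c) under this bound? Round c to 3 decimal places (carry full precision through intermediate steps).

Write 337 = (1 + δ)μ, so δ = 337/198.72 − 1 = 0.6958535…
Then the exponent is δ²μ/(2 + δ) = (337 − μ)² / (μ·(2 + δ)) = 35.692822.

35.693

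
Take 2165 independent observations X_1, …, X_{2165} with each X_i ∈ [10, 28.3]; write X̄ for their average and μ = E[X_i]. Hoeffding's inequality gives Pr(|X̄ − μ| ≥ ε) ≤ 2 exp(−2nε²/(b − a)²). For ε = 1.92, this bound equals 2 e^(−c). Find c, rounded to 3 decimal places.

c = 2nε²/(b − a)² = 2·2165·1.92² / 18.3² = 47.6637.

47.664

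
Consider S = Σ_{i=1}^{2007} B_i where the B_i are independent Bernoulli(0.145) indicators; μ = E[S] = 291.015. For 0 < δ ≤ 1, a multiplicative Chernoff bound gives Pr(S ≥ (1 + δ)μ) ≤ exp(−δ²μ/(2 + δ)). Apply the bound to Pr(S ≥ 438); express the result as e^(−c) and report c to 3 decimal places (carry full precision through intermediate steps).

29.635

Write 438 = (1 + δ)μ, so δ = 438/291.015 − 1 = 0.5050771…
Then the exponent is δ²μ/(2 + δ) = (438 − μ)² / (μ·(2 + δ)) = 29.635316.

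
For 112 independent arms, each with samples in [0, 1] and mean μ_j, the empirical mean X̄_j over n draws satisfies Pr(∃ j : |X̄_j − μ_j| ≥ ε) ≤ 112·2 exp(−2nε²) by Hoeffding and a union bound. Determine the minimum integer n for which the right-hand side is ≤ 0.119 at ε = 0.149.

Need 2·112·exp(−2nε²) ≤ 0.119, i.e. exp(−2nε²) ≤ 0.119/224.
So 2nε² ≥ ln(224/0.119) = 7.540278.
Hence n ≥ 7.540278/(2·0.149²) = 169.818.
The smallest integer n is 170.

170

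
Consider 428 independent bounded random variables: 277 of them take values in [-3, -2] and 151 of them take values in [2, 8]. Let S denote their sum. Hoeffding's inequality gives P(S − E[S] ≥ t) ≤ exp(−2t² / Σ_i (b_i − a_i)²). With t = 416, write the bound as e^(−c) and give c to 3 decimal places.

60.583

Σ(b_i − a_i)² = 277·1² + 151·6² = 5713.
c = 2t² / 5713 = 2·416² / 5713 = 60.5832.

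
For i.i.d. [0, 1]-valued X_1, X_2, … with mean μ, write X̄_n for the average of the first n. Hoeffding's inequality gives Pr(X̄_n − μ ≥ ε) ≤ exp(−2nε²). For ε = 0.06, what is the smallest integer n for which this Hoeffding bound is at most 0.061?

389

Require exp(−2nε²) ≤ 0.061, i.e. 2nε² ≥ ln(1/0.061) = 2.796881.
So n ≥ 2.796881 / (2·0.06²) = 388.456.
The smallest integer n is 389.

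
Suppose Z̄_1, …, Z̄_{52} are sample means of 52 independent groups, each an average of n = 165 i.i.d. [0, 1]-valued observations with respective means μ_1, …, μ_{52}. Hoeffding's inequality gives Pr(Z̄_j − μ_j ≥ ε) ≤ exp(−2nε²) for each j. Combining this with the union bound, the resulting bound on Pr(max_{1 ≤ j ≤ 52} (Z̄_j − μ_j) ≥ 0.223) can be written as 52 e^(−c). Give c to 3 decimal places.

Union bound over the 52 events: Pr(max_{1 ≤ j ≤ 52} (Z̄_j − μ_j) ≥ 0.223) ≤ 52·exp(−2nε²) = 52 exp(−2·165·0.223²).
So c = 2·165·0.223² = 16.4106.

16.411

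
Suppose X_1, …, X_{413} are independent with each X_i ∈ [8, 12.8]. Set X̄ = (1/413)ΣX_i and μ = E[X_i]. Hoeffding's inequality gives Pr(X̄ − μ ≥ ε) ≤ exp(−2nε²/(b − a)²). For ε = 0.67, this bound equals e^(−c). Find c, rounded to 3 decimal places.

c = 2nε²/(b − a)² = 2·413·0.67² / 4.8² = 16.0934.

16.093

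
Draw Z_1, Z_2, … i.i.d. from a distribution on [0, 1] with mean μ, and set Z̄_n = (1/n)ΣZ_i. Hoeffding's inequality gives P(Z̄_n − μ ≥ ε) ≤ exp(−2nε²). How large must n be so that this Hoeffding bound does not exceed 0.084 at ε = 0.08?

194

Require exp(−2nε²) ≤ 0.084, i.e. 2nε² ≥ ln(1/0.084) = 2.476938.
So n ≥ 2.476938 / (2·0.08²) = 193.511.
The smallest integer n is 194.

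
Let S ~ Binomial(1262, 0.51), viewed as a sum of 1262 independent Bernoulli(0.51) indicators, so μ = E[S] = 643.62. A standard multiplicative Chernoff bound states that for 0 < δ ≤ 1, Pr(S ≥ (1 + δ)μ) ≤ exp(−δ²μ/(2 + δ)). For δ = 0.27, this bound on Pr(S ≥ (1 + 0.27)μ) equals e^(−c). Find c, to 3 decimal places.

20.670

c = δ²μ/(2 + δ) = 0.27²·643.62/(2 + 0.27) = 20.6696.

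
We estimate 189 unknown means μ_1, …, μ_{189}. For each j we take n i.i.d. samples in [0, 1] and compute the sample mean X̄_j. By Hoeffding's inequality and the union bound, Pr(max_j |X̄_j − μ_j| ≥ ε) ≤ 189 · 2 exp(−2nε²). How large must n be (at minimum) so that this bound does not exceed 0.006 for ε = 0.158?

Need 2·189·exp(−2nε²) ≤ 0.006, i.e. exp(−2nε²) ≤ 0.006/378.
So 2nε² ≥ ln(378/0.006) = 11.050890.
Hence n ≥ 11.050890/(2·0.158²) = 221.337.
The smallest integer n is 222.

222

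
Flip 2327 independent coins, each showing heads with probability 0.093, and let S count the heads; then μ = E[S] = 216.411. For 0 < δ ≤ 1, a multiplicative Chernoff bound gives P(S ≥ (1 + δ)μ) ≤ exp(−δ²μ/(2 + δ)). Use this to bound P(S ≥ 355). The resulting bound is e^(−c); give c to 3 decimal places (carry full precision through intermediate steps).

Write 355 = (1 + δ)μ, so δ = 355/216.411 − 1 = 0.6403972…
Then the exponent is δ²μ/(2 + δ) = (355 − μ)² / (μ·(2 + δ)) = 33.613128.

33.613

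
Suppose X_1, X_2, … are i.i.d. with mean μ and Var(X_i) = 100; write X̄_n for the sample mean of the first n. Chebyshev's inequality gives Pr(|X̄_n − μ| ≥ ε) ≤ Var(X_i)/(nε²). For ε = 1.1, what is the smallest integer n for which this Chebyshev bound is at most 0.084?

984

Require 100/(n·1.1²) ≤ 0.084, i.e. n ≥ 100/(0.084·1.1²) = 983.865.
The smallest integer n is 984.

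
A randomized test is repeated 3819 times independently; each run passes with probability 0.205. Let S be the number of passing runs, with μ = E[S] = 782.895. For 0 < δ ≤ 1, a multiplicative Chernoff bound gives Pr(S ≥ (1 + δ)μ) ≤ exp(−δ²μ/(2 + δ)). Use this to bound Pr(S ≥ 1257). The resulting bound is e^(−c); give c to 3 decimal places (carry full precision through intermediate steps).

110.190

Write 1257 = (1 + δ)μ, so δ = 1257/782.895 − 1 = 0.6055793…
Then the exponent is δ²μ/(2 + δ) = (1257 − μ)² / (μ·(2 + δ)) = 110.189765.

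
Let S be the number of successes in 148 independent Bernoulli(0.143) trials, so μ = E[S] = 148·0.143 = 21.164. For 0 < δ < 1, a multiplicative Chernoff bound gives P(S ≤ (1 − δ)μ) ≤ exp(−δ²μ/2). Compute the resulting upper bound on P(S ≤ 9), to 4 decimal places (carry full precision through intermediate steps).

0.0303

Write 9 = (1 − δ)μ, so δ = 1 − 9/21.164 = 0.5747496…
Then the exponent is δ²μ/2 = (μ − 9)²/(2μ) = 3.495627.
Bound = exp(−3.495627) = 0.03033.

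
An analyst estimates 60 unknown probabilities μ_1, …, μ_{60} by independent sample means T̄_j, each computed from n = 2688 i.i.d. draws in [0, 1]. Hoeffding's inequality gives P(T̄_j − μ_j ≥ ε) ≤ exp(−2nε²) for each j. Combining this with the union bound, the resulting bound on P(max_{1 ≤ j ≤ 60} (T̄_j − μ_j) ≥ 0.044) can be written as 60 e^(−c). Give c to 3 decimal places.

Union bound over the 60 events: P(max_{1 ≤ j ≤ 60} (T̄_j − μ_j) ≥ 0.044) ≤ 60·exp(−2nε²) = 60 exp(−2·2688·0.044²).
So c = 2·2688·0.044² = 10.4079.

10.408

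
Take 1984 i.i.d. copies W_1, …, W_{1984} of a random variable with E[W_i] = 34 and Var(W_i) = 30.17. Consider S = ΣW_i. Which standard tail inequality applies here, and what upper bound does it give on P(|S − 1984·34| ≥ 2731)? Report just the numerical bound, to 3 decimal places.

0.008

With mean and variance of each term known, Chebyshev's inequality bounds the deviation of the sum (or sample mean).
Var(S) = n·Var(W_i) = 1984·30.17 = 59857.28.
Chebyshev: P(|S − 1984·34| ≥ 2731) ≤ Var(S)/2731² = 59857.28/7458361 = 0.0080.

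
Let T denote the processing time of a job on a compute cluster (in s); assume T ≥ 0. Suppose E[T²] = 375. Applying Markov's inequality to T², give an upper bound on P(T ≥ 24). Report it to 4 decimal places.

0.6510

Since T ≥ 0, the event {T ≥ 24} is the same as {T² ≥ 576}.
Markov's inequality applied to T² gives P(T² ≥ 576) ≤ E[T²]/576 = 375/576 = 0.6510.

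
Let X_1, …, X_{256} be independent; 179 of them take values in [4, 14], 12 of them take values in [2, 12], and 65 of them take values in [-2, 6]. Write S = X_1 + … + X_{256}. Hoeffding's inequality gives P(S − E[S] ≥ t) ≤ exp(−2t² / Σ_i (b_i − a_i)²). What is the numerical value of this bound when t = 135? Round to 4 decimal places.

0.2087

Σ(b_i − a_i)² = 179·10² + 12·10² + 65·8² = 23260.
Exponent = 2·135² / 23260 = 1.56707.
Bound = exp(−1.56707) = 0.20866.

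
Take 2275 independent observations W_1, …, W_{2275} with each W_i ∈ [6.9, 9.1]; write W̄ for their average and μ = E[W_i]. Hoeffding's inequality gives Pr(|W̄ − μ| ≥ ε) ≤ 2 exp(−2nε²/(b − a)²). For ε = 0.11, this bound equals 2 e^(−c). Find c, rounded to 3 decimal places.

11.375

c = 2nε²/(b − a)² = 2·2275·0.11² / 2.2² = 11.3750.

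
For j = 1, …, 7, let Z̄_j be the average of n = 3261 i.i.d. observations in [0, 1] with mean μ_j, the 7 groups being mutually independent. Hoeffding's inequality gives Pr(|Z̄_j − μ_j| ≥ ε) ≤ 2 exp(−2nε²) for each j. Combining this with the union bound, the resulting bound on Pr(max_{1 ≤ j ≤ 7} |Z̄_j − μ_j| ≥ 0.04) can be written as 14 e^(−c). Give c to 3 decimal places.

Union bound over the 7 events: Pr(max_{1 ≤ j ≤ 7} |Z̄_j − μ_j| ≥ 0.04) ≤ 7·2·exp(−2nε²) = 14 exp(−2·3261·0.04²).
So c = 2·3261·0.04² = 10.4352.

10.435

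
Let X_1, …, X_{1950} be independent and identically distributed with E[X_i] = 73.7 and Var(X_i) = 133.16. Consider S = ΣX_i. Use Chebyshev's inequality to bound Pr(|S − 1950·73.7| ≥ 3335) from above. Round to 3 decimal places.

Var(S) = n·Var(X_i) = 1950·133.16 = 259662.
Chebyshev: Pr(|S − 1950·73.7| ≥ 3335) ≤ Var(S)/3335² = 259662/11122225 = 0.0233.

0.023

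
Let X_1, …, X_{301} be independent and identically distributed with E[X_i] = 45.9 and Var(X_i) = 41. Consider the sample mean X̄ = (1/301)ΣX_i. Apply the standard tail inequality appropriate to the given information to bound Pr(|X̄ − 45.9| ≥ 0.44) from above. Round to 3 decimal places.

With mean and variance of each term known, Chebyshev's inequality bounds the deviation of the sum (or sample mean).
Var(X̄) = Var(X_i)/n = 41/301 = 0.13621.
Chebyshev: Pr(|X̄ − 45.9| ≥ 0.44) ≤ Var(X̄)/(0.44)² = 41/(301·0.44²) = 0.7036.

0.704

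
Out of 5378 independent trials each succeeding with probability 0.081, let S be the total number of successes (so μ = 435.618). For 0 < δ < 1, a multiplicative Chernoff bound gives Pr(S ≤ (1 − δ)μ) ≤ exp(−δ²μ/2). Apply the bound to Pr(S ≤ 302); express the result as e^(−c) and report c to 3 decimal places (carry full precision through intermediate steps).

Write 302 = (1 − δ)μ, so δ = 1 − 302/435.618 = 0.306732…
Then the exponent is δ²μ/2 = (μ − 302)²/(2μ) = 20.492461.

20.492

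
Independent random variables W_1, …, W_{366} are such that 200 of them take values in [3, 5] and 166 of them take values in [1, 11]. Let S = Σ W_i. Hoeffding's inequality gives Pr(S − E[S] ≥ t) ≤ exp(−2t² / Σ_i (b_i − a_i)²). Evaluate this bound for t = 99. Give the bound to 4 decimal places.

0.3241

Σ(b_i − a_i)² = 200·2² + 166·10² = 17400.
Exponent = 2·99² / 17400 = 1.12655.
Bound = exp(−1.12655) = 0.32415.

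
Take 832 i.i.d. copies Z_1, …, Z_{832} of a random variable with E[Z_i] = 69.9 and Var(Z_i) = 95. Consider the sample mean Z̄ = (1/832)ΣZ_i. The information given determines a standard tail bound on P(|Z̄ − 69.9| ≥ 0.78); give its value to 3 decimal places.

With mean and variance of each term known, Chebyshev's inequality bounds the deviation of the sum (or sample mean).
Var(Z̄) = Var(Z_i)/n = 95/832 = 0.11418.
Chebyshev: P(|Z̄ − 69.9| ≥ 0.78) ≤ Var(Z̄)/(0.78)² = 95/(832·0.78²) = 0.1877.

0.188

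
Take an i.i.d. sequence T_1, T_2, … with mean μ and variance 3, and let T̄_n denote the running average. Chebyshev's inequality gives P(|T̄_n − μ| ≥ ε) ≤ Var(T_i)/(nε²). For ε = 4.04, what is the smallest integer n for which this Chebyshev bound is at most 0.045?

Require 3/(n·4.04²) ≤ 0.045, i.e. n ≥ 3/(0.045·4.04²) = 4.085.
The smallest integer n is 5.

5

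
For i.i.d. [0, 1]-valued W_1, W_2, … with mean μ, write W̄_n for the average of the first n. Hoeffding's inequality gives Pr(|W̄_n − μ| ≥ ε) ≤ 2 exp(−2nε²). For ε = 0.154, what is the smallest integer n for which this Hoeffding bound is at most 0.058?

Require 2·exp(−2nε²) ≤ 0.058, i.e. 2nε² ≥ ln(2/0.058) = 3.540459.
So n ≥ 3.540459 / (2·0.154²) = 74.643.
The smallest integer n is 75.

75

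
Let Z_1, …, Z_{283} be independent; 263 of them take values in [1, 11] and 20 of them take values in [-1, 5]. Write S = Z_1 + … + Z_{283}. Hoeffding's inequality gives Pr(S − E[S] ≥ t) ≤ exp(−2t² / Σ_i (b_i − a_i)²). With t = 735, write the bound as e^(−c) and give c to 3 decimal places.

Σ(b_i − a_i)² = 263·10² + 20·6² = 27020.
c = 2t² / 27020 = 2·735² / 27020 = 39.9870.

39.987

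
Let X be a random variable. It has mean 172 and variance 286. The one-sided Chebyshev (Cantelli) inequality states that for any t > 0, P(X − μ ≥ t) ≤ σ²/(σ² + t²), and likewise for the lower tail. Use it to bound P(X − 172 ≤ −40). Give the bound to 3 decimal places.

Here σ² = 286 and t = 40, so σ² + t² = 1886.
Cantelli's bound: 286/1886 = 0.1516.

0.152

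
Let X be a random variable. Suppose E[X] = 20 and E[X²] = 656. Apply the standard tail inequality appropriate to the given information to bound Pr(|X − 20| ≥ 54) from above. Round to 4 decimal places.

0.0878

The first two moments determine the variance, so Chebyshev's inequality is the sharpest standard bound available.
Var(X) = E[X²] − (E[X])² = 656 − 400 = 256.
Chebyshev's inequality: Pr(|X − μ| ≥ t) ≤ Var(X)/t² = 256/2916 = 0.0878.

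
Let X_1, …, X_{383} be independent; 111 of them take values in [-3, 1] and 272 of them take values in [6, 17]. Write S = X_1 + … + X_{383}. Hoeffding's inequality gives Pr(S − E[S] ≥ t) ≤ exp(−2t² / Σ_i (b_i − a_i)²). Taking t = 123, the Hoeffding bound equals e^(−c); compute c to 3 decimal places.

0.872

Σ(b_i − a_i)² = 111·4² + 272·11² = 34688.
c = 2t² / 34688 = 2·123² / 34688 = 0.8723.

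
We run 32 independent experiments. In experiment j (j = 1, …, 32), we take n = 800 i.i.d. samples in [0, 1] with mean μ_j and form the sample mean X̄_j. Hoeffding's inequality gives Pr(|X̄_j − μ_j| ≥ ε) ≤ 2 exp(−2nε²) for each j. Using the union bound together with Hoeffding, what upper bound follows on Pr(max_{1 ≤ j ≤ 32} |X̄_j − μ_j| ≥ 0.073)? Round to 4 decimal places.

0.0127

Per-experiment Hoeffding bound: 2·exp(−2·800·0.073²) = 2·exp(−8.52640) = 0.00039633.
Union bound over 32 events: 32·0.00039633 = 0.01268.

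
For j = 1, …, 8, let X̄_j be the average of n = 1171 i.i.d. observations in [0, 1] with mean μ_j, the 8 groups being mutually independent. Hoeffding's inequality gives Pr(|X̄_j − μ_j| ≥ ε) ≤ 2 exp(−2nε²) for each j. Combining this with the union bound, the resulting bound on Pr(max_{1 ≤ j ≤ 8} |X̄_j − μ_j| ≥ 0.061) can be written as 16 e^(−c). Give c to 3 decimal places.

8.715

Union bound over the 8 events: Pr(max_{1 ≤ j ≤ 8} |X̄_j − μ_j| ≥ 0.061) ≤ 8·2·exp(−2nε²) = 16 exp(−2·1171·0.061²).
So c = 2·1171·0.061² = 8.7146.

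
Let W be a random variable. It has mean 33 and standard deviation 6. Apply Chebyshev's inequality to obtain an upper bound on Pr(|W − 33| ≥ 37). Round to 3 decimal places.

0.026

Chebyshev: Pr(|W − μ| ≥ t) ≤ Var(W)/t².
Var(W) = σ² = 6² = 36.
Bound = 36 / 1369 = 0.0263.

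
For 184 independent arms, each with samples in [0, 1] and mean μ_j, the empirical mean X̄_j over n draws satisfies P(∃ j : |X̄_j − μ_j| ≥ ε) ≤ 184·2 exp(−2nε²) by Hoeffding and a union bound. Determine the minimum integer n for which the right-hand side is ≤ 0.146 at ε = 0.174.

130

Need 2·184·exp(−2nε²) ≤ 0.146, i.e. exp(−2nε²) ≤ 0.146/368.
So 2nε² ≥ ln(368/0.146) = 7.832232.
Hence n ≥ 7.832232/(2·0.174²) = 129.347.
The smallest integer n is 130.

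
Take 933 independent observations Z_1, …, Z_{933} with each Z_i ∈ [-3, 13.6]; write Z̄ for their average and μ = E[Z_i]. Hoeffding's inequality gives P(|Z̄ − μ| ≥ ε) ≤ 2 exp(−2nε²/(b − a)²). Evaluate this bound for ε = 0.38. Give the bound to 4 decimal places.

0.7523

Exponent: 2nε²/(b − a)² = 2·933·0.38² / 16.6² = 0.97783.
Bound = 2·exp(−0.97783) = 0.75225.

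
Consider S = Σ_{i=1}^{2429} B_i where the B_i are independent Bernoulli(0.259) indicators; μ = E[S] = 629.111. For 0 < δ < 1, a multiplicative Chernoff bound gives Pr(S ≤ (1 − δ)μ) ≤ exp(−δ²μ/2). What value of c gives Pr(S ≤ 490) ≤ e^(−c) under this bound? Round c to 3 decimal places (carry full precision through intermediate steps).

Write 490 = (1 − δ)μ, so δ = 1 − 490/629.111 = 0.2211231…
Then the exponent is δ²μ/2 = (μ − 490)²/(2μ) = 15.380331.

15.380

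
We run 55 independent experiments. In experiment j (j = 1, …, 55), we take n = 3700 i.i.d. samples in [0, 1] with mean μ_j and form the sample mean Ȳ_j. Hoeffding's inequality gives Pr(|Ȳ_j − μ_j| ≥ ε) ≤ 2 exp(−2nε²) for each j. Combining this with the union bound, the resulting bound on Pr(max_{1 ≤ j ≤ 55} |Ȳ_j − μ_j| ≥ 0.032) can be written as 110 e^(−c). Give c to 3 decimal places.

7.578

Union bound over the 55 events: Pr(max_{1 ≤ j ≤ 55} |Ȳ_j − μ_j| ≥ 0.032) ≤ 55·2·exp(−2nε²) = 110 exp(−2·3700·0.032²).
So c = 2·3700·0.032² = 7.5776.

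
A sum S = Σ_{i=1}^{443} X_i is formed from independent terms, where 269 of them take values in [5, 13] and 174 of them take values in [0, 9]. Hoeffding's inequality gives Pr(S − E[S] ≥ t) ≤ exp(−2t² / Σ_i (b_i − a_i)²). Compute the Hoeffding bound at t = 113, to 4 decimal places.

0.4424

Σ(b_i − a_i)² = 269·8² + 174·9² = 31310.
Exponent = 2·113² / 31310 = 0.81565.
Bound = exp(−0.81565) = 0.44235.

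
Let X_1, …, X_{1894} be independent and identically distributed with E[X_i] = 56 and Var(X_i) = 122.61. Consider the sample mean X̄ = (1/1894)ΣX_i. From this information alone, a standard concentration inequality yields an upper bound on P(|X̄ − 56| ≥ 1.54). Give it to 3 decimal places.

0.027

With mean and variance of each term known, Chebyshev's inequality bounds the deviation of the sum (or sample mean).
Var(X̄) = Var(X_i)/n = 122.61/1894 = 0.064736.
Chebyshev: P(|X̄ − 56| ≥ 1.54) ≤ Var(X̄)/(1.54)² = 122.61/(1894·1.54²) = 0.0273.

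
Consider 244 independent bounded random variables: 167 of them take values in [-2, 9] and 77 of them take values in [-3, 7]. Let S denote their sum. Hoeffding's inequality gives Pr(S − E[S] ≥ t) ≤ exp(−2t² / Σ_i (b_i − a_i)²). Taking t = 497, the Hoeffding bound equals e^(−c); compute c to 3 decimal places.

Σ(b_i − a_i)² = 167·11² + 77·10² = 27907.
c = 2t² / 27907 = 2·497² / 27907 = 17.7023.

17.702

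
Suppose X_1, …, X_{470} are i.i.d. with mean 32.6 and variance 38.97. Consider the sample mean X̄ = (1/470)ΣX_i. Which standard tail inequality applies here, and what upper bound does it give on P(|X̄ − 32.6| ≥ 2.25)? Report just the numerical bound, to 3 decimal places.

0.016

With mean and variance of each term known, Chebyshev's inequality bounds the deviation of the sum (or sample mean).
Var(X̄) = Var(X_i)/n = 38.97/470 = 0.082915.
Chebyshev: P(|X̄ − 32.6| ≥ 2.25) ≤ Var(X̄)/(2.25)² = 38.97/(470·2.25²) = 0.0164.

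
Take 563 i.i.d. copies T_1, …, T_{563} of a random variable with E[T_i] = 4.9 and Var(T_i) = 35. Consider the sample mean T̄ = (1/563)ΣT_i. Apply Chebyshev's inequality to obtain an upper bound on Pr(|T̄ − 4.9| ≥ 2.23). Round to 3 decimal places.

Var(T̄) = Var(T_i)/n = 35/563 = 0.062167.
Chebyshev: Pr(|T̄ − 4.9| ≥ 2.23) ≤ Var(T̄)/(2.23)² = 35/(563·2.23²) = 0.0125.

0.013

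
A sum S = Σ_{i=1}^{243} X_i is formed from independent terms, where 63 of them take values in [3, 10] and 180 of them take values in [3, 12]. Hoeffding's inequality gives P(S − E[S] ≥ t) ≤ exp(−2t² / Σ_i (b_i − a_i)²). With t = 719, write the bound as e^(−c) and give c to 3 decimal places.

Σ(b_i − a_i)² = 63·7² + 180·9² = 17667.
c = 2t² / 17667 = 2·719² / 17667 = 58.5228.

58.523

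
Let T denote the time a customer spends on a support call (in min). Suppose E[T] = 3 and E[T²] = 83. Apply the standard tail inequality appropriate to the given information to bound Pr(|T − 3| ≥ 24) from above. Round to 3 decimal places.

0.128

The first two moments determine the variance, so Chebyshev's inequality is the sharpest standard bound available.
Var(T) = E[T²] − (E[T])² = 83 − 9 = 74.
Chebyshev's inequality: Pr(|T − μ| ≥ t) ≤ Var(T)/t² = 74/576 = 0.1285.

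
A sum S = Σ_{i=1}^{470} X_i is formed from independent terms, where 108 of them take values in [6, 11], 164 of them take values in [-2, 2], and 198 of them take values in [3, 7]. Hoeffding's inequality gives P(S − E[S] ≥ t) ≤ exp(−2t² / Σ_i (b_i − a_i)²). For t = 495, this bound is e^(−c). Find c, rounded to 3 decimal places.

57.707

Σ(b_i − a_i)² = 108·5² + 164·4² + 198·4² = 8492.
c = 2t² / 8492 = 2·495² / 8492 = 57.7073.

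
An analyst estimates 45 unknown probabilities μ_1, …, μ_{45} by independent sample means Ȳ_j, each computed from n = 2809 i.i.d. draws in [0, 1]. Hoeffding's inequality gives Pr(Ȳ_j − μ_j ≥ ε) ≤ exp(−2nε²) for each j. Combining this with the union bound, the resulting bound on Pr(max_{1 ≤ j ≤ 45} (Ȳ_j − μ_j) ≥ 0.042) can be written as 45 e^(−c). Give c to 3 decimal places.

Union bound over the 45 events: Pr(max_{1 ≤ j ≤ 45} (Ȳ_j − μ_j) ≥ 0.042) ≤ 45·exp(−2nε²) = 45 exp(−2·2809·0.042²).
So c = 2·2809·0.042² = 9.9102.

9.910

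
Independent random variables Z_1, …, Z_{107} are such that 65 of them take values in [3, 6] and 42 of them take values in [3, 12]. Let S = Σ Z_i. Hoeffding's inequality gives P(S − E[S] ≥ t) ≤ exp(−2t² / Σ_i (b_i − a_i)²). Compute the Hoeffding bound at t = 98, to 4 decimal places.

0.0081

Σ(b_i − a_i)² = 65·3² + 42·9² = 3987.
Exponent = 2·98² / 3987 = 4.81766.
Bound = exp(−4.81766) = 0.00809.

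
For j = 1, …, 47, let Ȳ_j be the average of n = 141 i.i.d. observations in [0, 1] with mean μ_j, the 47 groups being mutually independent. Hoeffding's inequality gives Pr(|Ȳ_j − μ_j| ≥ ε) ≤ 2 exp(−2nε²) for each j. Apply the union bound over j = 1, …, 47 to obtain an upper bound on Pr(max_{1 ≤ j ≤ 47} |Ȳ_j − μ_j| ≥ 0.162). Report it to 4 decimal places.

Per-experiment Hoeffding bound: 2·exp(−2·141·0.162²) = 2·exp(−7.40081) = 0.0012215.
Union bound over 47 events: 47·0.0012215 = 0.05741.

0.0574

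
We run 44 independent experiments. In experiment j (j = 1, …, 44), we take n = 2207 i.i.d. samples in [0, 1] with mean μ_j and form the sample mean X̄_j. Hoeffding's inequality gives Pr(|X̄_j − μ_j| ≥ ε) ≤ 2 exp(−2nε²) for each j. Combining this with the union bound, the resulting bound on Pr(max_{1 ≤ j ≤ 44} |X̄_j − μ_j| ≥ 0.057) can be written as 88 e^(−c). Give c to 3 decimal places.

Union bound over the 44 events: Pr(max_{1 ≤ j ≤ 44} |X̄_j − μ_j| ≥ 0.057) ≤ 44·2·exp(−2nε²) = 88 exp(−2·2207·0.057²).
So c = 2·2207·0.057² = 14.3411.

14.341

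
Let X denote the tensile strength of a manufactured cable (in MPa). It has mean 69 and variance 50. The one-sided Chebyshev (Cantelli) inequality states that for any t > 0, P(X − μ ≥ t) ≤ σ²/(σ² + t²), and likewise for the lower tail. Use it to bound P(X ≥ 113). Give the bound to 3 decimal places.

0.025

Here σ² = 50 and t = 44, so σ² + t² = 1986.
Cantelli's bound: 50/1986 = 0.0252.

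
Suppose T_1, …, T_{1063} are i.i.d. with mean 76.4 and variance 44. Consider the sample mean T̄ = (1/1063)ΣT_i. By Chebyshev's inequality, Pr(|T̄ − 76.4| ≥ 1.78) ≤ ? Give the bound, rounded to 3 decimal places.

Var(T̄) = Var(T_i)/n = 44/1063 = 0.041392.
Chebyshev: Pr(|T̄ − 76.4| ≥ 1.78) ≤ Var(T̄)/(1.78)² = 44/(1063·1.78²) = 0.0131.

0.013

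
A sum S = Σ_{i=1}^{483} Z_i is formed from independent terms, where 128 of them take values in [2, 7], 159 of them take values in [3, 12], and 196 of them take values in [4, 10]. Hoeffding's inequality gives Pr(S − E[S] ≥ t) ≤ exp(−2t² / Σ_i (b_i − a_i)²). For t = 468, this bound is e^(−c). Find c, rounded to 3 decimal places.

Σ(b_i − a_i)² = 128·5² + 159·9² + 196·6² = 23135.
c = 2t² / 23135 = 2·468² / 23135 = 18.9344.

18.934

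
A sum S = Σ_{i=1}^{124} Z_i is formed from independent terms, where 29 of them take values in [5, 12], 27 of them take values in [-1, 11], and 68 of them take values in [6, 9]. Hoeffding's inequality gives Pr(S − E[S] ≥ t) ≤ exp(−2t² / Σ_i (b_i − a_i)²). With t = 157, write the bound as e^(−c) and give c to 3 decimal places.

8.326

Σ(b_i − a_i)² = 29·7² + 27·12² + 68·3² = 5921.
c = 2t² / 5921 = 2·157² / 5921 = 8.3260.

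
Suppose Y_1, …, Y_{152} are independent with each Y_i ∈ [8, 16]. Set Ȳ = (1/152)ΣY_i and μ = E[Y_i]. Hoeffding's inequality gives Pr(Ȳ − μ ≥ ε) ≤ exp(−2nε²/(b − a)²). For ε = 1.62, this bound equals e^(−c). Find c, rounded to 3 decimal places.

c = 2nε²/(b − a)² = 2·152·1.62² / 8² = 12.4659.

12.466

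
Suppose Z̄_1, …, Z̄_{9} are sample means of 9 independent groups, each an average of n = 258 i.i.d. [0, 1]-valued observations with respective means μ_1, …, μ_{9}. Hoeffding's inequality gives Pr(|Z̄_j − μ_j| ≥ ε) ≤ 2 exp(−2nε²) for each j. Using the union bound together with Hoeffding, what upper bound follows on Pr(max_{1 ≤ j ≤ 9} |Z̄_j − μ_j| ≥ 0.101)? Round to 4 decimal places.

Per-experiment Hoeffding bound: 2·exp(−2·258·0.101²) = 2·exp(−5.26372) = 0.010352.
Union bound over 9 events: 9·0.010352 = 0.09317.

0.0932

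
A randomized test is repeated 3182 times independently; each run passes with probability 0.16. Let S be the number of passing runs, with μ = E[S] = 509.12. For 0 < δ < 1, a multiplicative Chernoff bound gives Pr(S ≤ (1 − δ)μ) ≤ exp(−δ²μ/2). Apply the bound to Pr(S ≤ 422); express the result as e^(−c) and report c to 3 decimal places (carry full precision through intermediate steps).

Write 422 = (1 − δ)μ, so δ = 1 − 422/509.12 = 0.1711188…
Then the exponent is δ²μ/2 = (μ − 422)²/(2μ) = 7.453935.

7.454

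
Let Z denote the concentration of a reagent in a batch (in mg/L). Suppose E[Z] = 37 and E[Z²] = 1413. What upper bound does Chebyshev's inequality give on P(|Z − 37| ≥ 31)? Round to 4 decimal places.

Var(Z) = E[Z²] − (E[Z])² = 1413 − 1369 = 44.
Chebyshev's inequality: P(|Z − μ| ≥ t) ≤ Var(Z)/t² = 44/961 = 0.0458.

0.0458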